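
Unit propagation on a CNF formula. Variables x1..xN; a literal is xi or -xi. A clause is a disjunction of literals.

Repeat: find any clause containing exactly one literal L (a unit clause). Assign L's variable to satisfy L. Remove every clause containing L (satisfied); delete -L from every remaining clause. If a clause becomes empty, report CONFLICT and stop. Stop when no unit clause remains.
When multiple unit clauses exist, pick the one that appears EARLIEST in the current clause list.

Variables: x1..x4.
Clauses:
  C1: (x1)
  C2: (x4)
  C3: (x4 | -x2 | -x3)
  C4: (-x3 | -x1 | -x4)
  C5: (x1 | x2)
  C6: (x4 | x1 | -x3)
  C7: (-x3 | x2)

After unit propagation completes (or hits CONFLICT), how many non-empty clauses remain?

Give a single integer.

unit clause [1] forces x1=T; simplify:
  drop -1 from [-3, -1, -4] -> [-3, -4]
  satisfied 3 clause(s); 4 remain; assigned so far: [1]
unit clause [4] forces x4=T; simplify:
  drop -4 from [-3, -4] -> [-3]
  satisfied 2 clause(s); 2 remain; assigned so far: [1, 4]
unit clause [-3] forces x3=F; simplify:
  satisfied 2 clause(s); 0 remain; assigned so far: [1, 3, 4]

Answer: 0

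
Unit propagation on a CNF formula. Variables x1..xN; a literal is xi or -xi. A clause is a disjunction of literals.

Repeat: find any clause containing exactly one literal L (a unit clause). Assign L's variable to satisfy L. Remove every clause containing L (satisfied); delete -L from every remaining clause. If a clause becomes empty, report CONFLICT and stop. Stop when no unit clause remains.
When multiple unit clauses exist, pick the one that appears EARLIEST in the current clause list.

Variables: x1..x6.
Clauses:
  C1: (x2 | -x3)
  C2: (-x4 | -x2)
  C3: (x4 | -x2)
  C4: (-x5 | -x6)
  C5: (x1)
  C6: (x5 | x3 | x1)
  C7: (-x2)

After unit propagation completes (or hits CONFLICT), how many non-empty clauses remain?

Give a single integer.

unit clause [1] forces x1=T; simplify:
  satisfied 2 clause(s); 5 remain; assigned so far: [1]
unit clause [-2] forces x2=F; simplify:
  drop 2 from [2, -3] -> [-3]
  satisfied 3 clause(s); 2 remain; assigned so far: [1, 2]
unit clause [-3] forces x3=F; simplify:
  satisfied 1 clause(s); 1 remain; assigned so far: [1, 2, 3]

Answer: 1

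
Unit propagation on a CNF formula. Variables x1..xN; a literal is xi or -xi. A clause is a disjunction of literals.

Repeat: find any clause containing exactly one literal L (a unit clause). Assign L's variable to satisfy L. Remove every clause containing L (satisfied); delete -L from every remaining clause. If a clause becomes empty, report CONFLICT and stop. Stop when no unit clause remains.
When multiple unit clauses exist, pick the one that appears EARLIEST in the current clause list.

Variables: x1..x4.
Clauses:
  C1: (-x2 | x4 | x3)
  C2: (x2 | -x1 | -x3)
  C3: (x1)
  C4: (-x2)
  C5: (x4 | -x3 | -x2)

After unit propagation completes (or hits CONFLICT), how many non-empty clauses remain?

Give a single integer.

Answer: 0

Derivation:
unit clause [1] forces x1=T; simplify:
  drop -1 from [2, -1, -3] -> [2, -3]
  satisfied 1 clause(s); 4 remain; assigned so far: [1]
unit clause [-2] forces x2=F; simplify:
  drop 2 from [2, -3] -> [-3]
  satisfied 3 clause(s); 1 remain; assigned so far: [1, 2]
unit clause [-3] forces x3=F; simplify:
  satisfied 1 clause(s); 0 remain; assigned so far: [1, 2, 3]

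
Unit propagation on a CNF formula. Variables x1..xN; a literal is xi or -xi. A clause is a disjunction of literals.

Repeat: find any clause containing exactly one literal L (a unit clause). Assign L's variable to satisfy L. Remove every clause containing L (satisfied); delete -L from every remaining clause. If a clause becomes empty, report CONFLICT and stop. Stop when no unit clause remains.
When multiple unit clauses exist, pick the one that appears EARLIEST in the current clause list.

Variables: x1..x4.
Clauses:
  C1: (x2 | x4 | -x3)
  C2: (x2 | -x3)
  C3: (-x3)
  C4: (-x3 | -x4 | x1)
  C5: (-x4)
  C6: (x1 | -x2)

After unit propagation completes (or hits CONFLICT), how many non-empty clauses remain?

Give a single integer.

Answer: 1

Derivation:
unit clause [-3] forces x3=F; simplify:
  satisfied 4 clause(s); 2 remain; assigned so far: [3]
unit clause [-4] forces x4=F; simplify:
  satisfied 1 clause(s); 1 remain; assigned so far: [3, 4]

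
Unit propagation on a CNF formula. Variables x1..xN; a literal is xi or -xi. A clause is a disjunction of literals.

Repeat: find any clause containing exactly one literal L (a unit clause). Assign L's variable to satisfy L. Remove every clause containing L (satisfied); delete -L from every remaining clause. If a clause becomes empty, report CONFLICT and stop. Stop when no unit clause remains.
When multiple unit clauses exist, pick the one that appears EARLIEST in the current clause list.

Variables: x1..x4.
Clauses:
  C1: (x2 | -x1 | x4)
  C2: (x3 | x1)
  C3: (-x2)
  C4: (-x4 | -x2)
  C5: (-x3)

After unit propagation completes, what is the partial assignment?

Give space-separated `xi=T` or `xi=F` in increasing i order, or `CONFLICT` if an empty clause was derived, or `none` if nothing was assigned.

Answer: x1=T x2=F x3=F x4=T

Derivation:
unit clause [-2] forces x2=F; simplify:
  drop 2 from [2, -1, 4] -> [-1, 4]
  satisfied 2 clause(s); 3 remain; assigned so far: [2]
unit clause [-3] forces x3=F; simplify:
  drop 3 from [3, 1] -> [1]
  satisfied 1 clause(s); 2 remain; assigned so far: [2, 3]
unit clause [1] forces x1=T; simplify:
  drop -1 from [-1, 4] -> [4]
  satisfied 1 clause(s); 1 remain; assigned so far: [1, 2, 3]
unit clause [4] forces x4=T; simplify:
  satisfied 1 clause(s); 0 remain; assigned so far: [1, 2, 3, 4]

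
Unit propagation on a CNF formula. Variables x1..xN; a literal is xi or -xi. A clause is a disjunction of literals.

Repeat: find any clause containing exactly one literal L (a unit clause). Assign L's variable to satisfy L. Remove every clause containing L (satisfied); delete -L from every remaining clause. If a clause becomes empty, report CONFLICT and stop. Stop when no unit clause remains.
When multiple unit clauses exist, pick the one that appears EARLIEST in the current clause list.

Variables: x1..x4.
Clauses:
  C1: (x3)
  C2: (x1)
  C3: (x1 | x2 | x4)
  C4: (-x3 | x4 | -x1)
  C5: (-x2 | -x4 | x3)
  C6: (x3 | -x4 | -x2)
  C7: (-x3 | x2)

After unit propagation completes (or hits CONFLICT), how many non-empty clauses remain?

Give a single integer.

Answer: 0

Derivation:
unit clause [3] forces x3=T; simplify:
  drop -3 from [-3, 4, -1] -> [4, -1]
  drop -3 from [-3, 2] -> [2]
  satisfied 3 clause(s); 4 remain; assigned so far: [3]
unit clause [1] forces x1=T; simplify:
  drop -1 from [4, -1] -> [4]
  satisfied 2 clause(s); 2 remain; assigned so far: [1, 3]
unit clause [4] forces x4=T; simplify:
  satisfied 1 clause(s); 1 remain; assigned so far: [1, 3, 4]
unit clause [2] forces x2=T; simplify:
  satisfied 1 clause(s); 0 remain; assigned so far: [1, 2, 3, 4]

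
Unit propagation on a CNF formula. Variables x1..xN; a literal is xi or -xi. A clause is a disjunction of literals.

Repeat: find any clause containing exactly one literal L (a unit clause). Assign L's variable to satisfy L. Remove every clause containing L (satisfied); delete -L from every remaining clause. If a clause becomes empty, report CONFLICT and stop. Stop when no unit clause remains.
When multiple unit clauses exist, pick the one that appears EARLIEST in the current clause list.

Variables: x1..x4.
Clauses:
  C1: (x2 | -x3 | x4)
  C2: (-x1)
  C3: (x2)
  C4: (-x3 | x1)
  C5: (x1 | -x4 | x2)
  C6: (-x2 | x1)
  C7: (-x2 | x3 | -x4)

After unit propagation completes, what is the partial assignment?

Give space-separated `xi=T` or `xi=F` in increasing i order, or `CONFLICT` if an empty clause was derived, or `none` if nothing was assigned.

unit clause [-1] forces x1=F; simplify:
  drop 1 from [-3, 1] -> [-3]
  drop 1 from [1, -4, 2] -> [-4, 2]
  drop 1 from [-2, 1] -> [-2]
  satisfied 1 clause(s); 6 remain; assigned so far: [1]
unit clause [2] forces x2=T; simplify:
  drop -2 from [-2] -> [] (empty!)
  drop -2 from [-2, 3, -4] -> [3, -4]
  satisfied 3 clause(s); 3 remain; assigned so far: [1, 2]
CONFLICT (empty clause)

Answer: CONFLICT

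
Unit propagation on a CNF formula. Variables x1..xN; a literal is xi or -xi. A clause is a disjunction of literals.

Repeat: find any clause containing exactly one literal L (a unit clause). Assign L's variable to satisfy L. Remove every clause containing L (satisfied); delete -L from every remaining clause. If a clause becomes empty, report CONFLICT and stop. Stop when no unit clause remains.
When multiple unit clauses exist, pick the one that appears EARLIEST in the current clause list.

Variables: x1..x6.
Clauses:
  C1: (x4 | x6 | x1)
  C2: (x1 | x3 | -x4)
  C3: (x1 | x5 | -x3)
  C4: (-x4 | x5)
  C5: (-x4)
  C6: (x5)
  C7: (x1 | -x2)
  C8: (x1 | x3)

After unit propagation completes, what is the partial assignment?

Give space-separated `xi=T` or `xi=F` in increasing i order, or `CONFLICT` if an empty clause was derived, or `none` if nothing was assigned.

unit clause [-4] forces x4=F; simplify:
  drop 4 from [4, 6, 1] -> [6, 1]
  satisfied 3 clause(s); 5 remain; assigned so far: [4]
unit clause [5] forces x5=T; simplify:
  satisfied 2 clause(s); 3 remain; assigned so far: [4, 5]

Answer: x4=F x5=T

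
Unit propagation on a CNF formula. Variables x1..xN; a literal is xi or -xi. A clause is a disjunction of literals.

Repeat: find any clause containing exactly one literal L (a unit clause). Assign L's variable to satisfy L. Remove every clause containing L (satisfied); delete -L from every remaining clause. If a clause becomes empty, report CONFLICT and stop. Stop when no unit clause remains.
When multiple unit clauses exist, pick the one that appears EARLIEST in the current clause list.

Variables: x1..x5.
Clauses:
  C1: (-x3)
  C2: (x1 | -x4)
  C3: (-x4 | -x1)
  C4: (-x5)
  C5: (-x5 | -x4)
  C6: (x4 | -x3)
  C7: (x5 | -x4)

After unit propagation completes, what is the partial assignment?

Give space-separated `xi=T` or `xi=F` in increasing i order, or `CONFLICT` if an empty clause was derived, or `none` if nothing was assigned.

Answer: x3=F x4=F x5=F

Derivation:
unit clause [-3] forces x3=F; simplify:
  satisfied 2 clause(s); 5 remain; assigned so far: [3]
unit clause [-5] forces x5=F; simplify:
  drop 5 from [5, -4] -> [-4]
  satisfied 2 clause(s); 3 remain; assigned so far: [3, 5]
unit clause [-4] forces x4=F; simplify:
  satisfied 3 clause(s); 0 remain; assigned so far: [3, 4, 5]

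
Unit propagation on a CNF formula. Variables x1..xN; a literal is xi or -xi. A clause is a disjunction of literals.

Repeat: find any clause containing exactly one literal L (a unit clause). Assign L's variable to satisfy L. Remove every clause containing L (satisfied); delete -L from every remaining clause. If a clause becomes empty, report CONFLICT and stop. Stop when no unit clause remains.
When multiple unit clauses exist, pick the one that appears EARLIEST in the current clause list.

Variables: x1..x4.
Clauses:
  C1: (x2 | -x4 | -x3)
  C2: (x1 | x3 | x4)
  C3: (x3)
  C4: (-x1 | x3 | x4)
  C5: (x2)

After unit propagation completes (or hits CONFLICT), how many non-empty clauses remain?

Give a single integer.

Answer: 0

Derivation:
unit clause [3] forces x3=T; simplify:
  drop -3 from [2, -4, -3] -> [2, -4]
  satisfied 3 clause(s); 2 remain; assigned so far: [3]
unit clause [2] forces x2=T; simplify:
  satisfied 2 clause(s); 0 remain; assigned so far: [2, 3]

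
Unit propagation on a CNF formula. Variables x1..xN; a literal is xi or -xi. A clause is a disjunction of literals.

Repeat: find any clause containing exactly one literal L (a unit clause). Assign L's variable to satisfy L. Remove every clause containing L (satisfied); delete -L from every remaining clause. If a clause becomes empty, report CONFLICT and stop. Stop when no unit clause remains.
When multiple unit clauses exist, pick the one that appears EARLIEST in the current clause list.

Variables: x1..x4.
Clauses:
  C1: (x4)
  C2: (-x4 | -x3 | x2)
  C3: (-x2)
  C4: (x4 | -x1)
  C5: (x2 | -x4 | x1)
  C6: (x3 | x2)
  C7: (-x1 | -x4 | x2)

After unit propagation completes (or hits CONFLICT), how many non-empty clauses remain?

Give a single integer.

Answer: 2

Derivation:
unit clause [4] forces x4=T; simplify:
  drop -4 from [-4, -3, 2] -> [-3, 2]
  drop -4 from [2, -4, 1] -> [2, 1]
  drop -4 from [-1, -4, 2] -> [-1, 2]
  satisfied 2 clause(s); 5 remain; assigned so far: [4]
unit clause [-2] forces x2=F; simplify:
  drop 2 from [-3, 2] -> [-3]
  drop 2 from [2, 1] -> [1]
  drop 2 from [3, 2] -> [3]
  drop 2 from [-1, 2] -> [-1]
  satisfied 1 clause(s); 4 remain; assigned so far: [2, 4]
unit clause [-3] forces x3=F; simplify:
  drop 3 from [3] -> [] (empty!)
  satisfied 1 clause(s); 3 remain; assigned so far: [2, 3, 4]
CONFLICT (empty clause)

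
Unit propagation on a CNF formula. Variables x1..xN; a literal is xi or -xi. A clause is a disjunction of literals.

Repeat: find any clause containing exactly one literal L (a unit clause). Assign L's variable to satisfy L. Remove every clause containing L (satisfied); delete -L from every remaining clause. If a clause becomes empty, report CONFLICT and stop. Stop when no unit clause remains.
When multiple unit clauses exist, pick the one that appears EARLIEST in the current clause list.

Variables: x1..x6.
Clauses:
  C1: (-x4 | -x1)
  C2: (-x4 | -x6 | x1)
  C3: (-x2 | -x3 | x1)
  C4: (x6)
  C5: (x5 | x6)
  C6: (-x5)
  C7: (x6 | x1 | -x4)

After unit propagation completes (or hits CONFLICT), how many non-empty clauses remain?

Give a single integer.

unit clause [6] forces x6=T; simplify:
  drop -6 from [-4, -6, 1] -> [-4, 1]
  satisfied 3 clause(s); 4 remain; assigned so far: [6]
unit clause [-5] forces x5=F; simplify:
  satisfied 1 clause(s); 3 remain; assigned so far: [5, 6]

Answer: 3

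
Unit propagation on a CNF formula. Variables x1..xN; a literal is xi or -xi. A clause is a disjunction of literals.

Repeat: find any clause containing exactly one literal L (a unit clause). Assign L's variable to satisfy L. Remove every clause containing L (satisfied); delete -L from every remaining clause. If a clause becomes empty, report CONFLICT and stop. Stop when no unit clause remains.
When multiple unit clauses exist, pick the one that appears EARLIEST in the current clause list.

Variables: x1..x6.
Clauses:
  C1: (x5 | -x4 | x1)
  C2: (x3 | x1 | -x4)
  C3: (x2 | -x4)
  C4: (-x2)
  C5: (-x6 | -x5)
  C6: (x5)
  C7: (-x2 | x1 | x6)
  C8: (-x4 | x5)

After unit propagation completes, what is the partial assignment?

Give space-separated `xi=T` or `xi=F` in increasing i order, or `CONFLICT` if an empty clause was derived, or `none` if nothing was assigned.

unit clause [-2] forces x2=F; simplify:
  drop 2 from [2, -4] -> [-4]
  satisfied 2 clause(s); 6 remain; assigned so far: [2]
unit clause [-4] forces x4=F; simplify:
  satisfied 4 clause(s); 2 remain; assigned so far: [2, 4]
unit clause [5] forces x5=T; simplify:
  drop -5 from [-6, -5] -> [-6]
  satisfied 1 clause(s); 1 remain; assigned so far: [2, 4, 5]
unit clause [-6] forces x6=F; simplify:
  satisfied 1 clause(s); 0 remain; assigned so far: [2, 4, 5, 6]

Answer: x2=F x4=F x5=T x6=F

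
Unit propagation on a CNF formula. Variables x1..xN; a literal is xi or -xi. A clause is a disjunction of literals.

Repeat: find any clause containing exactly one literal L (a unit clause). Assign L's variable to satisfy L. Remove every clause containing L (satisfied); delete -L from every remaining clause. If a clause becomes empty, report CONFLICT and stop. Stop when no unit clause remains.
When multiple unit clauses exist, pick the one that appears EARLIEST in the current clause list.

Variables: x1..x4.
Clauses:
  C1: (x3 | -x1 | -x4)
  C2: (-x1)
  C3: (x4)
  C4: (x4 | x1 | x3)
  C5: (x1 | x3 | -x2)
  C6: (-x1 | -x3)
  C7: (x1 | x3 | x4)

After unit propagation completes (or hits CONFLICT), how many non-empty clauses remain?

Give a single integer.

unit clause [-1] forces x1=F; simplify:
  drop 1 from [4, 1, 3] -> [4, 3]
  drop 1 from [1, 3, -2] -> [3, -2]
  drop 1 from [1, 3, 4] -> [3, 4]
  satisfied 3 clause(s); 4 remain; assigned so far: [1]
unit clause [4] forces x4=T; simplify:
  satisfied 3 clause(s); 1 remain; assigned so far: [1, 4]

Answer: 1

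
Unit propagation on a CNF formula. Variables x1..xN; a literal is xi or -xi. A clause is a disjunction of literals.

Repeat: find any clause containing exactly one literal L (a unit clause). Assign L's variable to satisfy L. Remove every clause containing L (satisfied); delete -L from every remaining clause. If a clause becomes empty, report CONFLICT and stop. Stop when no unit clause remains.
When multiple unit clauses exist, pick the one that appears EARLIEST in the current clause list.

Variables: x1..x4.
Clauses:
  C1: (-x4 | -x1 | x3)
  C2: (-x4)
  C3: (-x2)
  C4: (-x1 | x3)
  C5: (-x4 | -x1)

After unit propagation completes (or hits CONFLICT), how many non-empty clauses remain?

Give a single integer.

unit clause [-4] forces x4=F; simplify:
  satisfied 3 clause(s); 2 remain; assigned so far: [4]
unit clause [-2] forces x2=F; simplify:
  satisfied 1 clause(s); 1 remain; assigned so far: [2, 4]

Answer: 1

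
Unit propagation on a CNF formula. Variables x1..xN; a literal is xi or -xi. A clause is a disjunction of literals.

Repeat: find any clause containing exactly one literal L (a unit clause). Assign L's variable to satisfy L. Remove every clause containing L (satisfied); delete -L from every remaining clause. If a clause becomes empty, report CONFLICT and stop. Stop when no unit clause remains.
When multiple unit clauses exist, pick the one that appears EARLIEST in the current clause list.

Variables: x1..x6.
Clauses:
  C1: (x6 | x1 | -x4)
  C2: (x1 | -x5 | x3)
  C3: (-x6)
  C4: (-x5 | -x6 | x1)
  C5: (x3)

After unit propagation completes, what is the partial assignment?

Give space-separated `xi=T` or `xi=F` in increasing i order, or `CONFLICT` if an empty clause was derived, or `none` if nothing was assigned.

Answer: x3=T x6=F

Derivation:
unit clause [-6] forces x6=F; simplify:
  drop 6 from [6, 1, -4] -> [1, -4]
  satisfied 2 clause(s); 3 remain; assigned so far: [6]
unit clause [3] forces x3=T; simplify:
  satisfied 2 clause(s); 1 remain; assigned so far: [3, 6]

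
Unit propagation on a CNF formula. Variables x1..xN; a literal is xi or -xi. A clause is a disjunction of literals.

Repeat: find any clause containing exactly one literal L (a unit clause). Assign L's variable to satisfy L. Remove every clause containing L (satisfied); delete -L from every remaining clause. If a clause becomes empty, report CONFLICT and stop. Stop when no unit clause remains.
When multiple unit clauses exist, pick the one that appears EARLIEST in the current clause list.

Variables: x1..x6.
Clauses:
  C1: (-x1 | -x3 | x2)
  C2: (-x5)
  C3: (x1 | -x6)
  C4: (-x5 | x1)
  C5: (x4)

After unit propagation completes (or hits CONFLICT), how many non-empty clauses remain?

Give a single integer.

Answer: 2

Derivation:
unit clause [-5] forces x5=F; simplify:
  satisfied 2 clause(s); 3 remain; assigned so far: [5]
unit clause [4] forces x4=T; simplify:
  satisfied 1 clause(s); 2 remain; assigned so far: [4, 5]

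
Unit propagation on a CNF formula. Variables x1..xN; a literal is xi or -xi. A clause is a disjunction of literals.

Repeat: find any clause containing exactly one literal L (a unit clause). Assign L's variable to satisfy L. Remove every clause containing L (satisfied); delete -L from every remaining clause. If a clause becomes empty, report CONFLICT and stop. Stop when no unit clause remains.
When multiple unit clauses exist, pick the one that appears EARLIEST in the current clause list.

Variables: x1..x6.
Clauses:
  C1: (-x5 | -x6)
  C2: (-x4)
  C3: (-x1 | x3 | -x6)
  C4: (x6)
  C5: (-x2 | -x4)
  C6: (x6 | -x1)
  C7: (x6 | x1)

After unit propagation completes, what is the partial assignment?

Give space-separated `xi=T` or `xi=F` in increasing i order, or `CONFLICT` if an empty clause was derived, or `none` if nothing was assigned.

Answer: x4=F x5=F x6=T

Derivation:
unit clause [-4] forces x4=F; simplify:
  satisfied 2 clause(s); 5 remain; assigned so far: [4]
unit clause [6] forces x6=T; simplify:
  drop -6 from [-5, -6] -> [-5]
  drop -6 from [-1, 3, -6] -> [-1, 3]
  satisfied 3 clause(s); 2 remain; assigned so far: [4, 6]
unit clause [-5] forces x5=F; simplify:
  satisfied 1 clause(s); 1 remain; assigned so far: [4, 5, 6]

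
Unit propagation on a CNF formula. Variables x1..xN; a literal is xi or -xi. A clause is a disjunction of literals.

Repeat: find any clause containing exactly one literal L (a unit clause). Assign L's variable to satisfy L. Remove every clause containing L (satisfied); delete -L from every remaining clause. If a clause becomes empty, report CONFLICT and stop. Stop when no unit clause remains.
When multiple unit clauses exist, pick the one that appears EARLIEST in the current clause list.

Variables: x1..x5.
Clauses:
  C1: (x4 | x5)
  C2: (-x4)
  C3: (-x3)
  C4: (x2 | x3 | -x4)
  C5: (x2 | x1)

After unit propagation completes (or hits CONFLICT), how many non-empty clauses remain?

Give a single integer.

unit clause [-4] forces x4=F; simplify:
  drop 4 from [4, 5] -> [5]
  satisfied 2 clause(s); 3 remain; assigned so far: [4]
unit clause [5] forces x5=T; simplify:
  satisfied 1 clause(s); 2 remain; assigned so far: [4, 5]
unit clause [-3] forces x3=F; simplify:
  satisfied 1 clause(s); 1 remain; assigned so far: [3, 4, 5]

Answer: 1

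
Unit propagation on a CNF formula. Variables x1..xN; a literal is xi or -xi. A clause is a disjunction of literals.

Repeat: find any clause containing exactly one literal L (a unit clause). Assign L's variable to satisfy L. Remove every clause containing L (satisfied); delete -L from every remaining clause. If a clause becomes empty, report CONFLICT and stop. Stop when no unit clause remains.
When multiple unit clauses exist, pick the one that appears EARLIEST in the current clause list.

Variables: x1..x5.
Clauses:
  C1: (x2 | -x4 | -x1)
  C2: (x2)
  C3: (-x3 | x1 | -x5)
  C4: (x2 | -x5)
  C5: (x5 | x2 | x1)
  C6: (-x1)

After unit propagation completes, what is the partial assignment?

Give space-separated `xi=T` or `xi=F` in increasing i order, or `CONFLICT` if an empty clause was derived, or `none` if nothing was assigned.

Answer: x1=F x2=T

Derivation:
unit clause [2] forces x2=T; simplify:
  satisfied 4 clause(s); 2 remain; assigned so far: [2]
unit clause [-1] forces x1=F; simplify:
  drop 1 from [-3, 1, -5] -> [-3, -5]
  satisfied 1 clause(s); 1 remain; assigned so far: [1, 2]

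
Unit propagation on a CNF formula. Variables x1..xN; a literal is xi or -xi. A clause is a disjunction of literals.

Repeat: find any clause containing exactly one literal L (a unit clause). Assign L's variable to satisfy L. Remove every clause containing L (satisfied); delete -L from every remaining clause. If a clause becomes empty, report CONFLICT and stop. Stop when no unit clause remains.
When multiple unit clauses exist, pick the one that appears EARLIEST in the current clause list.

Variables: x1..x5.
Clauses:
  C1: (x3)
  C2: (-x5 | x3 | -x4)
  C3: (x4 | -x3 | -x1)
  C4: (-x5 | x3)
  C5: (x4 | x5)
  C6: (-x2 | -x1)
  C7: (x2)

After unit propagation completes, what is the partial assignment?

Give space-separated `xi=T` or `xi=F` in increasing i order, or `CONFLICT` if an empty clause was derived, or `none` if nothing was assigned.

unit clause [3] forces x3=T; simplify:
  drop -3 from [4, -3, -1] -> [4, -1]
  satisfied 3 clause(s); 4 remain; assigned so far: [3]
unit clause [2] forces x2=T; simplify:
  drop -2 from [-2, -1] -> [-1]
  satisfied 1 clause(s); 3 remain; assigned so far: [2, 3]
unit clause [-1] forces x1=F; simplify:
  satisfied 2 clause(s); 1 remain; assigned so far: [1, 2, 3]

Answer: x1=F x2=T x3=T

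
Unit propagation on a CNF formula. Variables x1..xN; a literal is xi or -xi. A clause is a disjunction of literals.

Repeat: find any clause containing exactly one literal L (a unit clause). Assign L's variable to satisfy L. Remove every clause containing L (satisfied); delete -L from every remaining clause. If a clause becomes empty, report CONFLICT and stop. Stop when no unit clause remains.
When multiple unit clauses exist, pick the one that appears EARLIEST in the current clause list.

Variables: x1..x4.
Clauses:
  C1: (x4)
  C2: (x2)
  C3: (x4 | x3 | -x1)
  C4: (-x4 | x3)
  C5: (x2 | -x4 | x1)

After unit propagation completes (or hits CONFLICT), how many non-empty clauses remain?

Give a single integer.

Answer: 0

Derivation:
unit clause [4] forces x4=T; simplify:
  drop -4 from [-4, 3] -> [3]
  drop -4 from [2, -4, 1] -> [2, 1]
  satisfied 2 clause(s); 3 remain; assigned so far: [4]
unit clause [2] forces x2=T; simplify:
  satisfied 2 clause(s); 1 remain; assigned so far: [2, 4]
unit clause [3] forces x3=T; simplify:
  satisfied 1 clause(s); 0 remain; assigned so far: [2, 3, 4]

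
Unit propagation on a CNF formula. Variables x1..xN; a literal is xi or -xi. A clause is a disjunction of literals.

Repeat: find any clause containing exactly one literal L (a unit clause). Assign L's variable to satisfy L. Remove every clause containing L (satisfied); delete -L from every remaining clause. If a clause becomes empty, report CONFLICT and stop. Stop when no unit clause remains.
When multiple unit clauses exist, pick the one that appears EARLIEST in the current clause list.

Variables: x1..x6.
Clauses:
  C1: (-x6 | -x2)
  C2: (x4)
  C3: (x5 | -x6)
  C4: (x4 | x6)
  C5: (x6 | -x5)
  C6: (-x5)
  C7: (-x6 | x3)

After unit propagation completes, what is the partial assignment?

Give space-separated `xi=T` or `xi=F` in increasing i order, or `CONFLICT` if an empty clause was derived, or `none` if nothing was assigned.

unit clause [4] forces x4=T; simplify:
  satisfied 2 clause(s); 5 remain; assigned so far: [4]
unit clause [-5] forces x5=F; simplify:
  drop 5 from [5, -6] -> [-6]
  satisfied 2 clause(s); 3 remain; assigned so far: [4, 5]
unit clause [-6] forces x6=F; simplify:
  satisfied 3 clause(s); 0 remain; assigned so far: [4, 5, 6]

Answer: x4=T x5=F x6=F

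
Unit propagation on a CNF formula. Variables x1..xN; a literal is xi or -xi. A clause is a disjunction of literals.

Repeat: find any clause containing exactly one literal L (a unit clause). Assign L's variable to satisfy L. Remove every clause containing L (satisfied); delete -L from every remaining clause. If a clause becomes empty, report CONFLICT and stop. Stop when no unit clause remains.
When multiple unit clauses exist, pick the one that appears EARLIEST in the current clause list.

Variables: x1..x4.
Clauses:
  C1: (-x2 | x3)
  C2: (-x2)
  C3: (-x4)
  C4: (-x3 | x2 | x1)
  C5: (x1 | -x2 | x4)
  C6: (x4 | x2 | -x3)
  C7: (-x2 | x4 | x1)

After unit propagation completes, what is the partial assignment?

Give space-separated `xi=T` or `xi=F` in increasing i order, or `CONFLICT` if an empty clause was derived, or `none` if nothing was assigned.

unit clause [-2] forces x2=F; simplify:
  drop 2 from [-3, 2, 1] -> [-3, 1]
  drop 2 from [4, 2, -3] -> [4, -3]
  satisfied 4 clause(s); 3 remain; assigned so far: [2]
unit clause [-4] forces x4=F; simplify:
  drop 4 from [4, -3] -> [-3]
  satisfied 1 clause(s); 2 remain; assigned so far: [2, 4]
unit clause [-3] forces x3=F; simplify:
  satisfied 2 clause(s); 0 remain; assigned so far: [2, 3, 4]

Answer: x2=F x3=F x4=F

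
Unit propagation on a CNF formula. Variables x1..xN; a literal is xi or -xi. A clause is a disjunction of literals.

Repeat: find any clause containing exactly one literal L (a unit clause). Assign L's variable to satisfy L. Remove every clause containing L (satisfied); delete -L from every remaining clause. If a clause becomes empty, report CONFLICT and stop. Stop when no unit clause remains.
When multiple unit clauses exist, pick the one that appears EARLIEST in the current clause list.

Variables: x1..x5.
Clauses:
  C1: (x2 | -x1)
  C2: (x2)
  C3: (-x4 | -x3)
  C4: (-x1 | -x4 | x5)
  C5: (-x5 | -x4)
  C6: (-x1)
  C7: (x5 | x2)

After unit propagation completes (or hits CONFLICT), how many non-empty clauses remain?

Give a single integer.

unit clause [2] forces x2=T; simplify:
  satisfied 3 clause(s); 4 remain; assigned so far: [2]
unit clause [-1] forces x1=F; simplify:
  satisfied 2 clause(s); 2 remain; assigned so far: [1, 2]

Answer: 2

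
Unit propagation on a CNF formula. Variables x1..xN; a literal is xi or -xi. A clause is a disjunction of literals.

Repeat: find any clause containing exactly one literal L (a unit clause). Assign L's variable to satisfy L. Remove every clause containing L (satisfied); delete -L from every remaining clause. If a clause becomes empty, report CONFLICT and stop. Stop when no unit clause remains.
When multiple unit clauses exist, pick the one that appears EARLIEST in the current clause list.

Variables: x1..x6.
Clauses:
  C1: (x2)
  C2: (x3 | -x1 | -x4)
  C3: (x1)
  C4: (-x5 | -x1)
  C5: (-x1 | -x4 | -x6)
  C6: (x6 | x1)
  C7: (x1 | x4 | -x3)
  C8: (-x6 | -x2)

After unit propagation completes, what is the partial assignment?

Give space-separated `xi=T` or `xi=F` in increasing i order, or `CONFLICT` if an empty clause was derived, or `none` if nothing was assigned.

Answer: x1=T x2=T x5=F x6=F

Derivation:
unit clause [2] forces x2=T; simplify:
  drop -2 from [-6, -2] -> [-6]
  satisfied 1 clause(s); 7 remain; assigned so far: [2]
unit clause [1] forces x1=T; simplify:
  drop -1 from [3, -1, -4] -> [3, -4]
  drop -1 from [-5, -1] -> [-5]
  drop -1 from [-1, -4, -6] -> [-4, -6]
  satisfied 3 clause(s); 4 remain; assigned so far: [1, 2]
unit clause [-5] forces x5=F; simplify:
  satisfied 1 clause(s); 3 remain; assigned so far: [1, 2, 5]
unit clause [-6] forces x6=F; simplify:
  satisfied 2 clause(s); 1 remain; assigned so far: [1, 2, 5, 6]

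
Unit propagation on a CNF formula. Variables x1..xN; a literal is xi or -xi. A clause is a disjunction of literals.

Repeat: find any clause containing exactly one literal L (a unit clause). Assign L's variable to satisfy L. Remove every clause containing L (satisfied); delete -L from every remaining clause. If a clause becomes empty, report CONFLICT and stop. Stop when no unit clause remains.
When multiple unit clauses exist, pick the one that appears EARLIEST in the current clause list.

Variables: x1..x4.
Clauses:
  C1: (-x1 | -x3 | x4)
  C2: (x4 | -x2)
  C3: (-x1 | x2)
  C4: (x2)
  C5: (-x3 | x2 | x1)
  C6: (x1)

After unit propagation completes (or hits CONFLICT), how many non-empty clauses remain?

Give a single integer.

unit clause [2] forces x2=T; simplify:
  drop -2 from [4, -2] -> [4]
  satisfied 3 clause(s); 3 remain; assigned so far: [2]
unit clause [4] forces x4=T; simplify:
  satisfied 2 clause(s); 1 remain; assigned so far: [2, 4]
unit clause [1] forces x1=T; simplify:
  satisfied 1 clause(s); 0 remain; assigned so far: [1, 2, 4]

Answer: 0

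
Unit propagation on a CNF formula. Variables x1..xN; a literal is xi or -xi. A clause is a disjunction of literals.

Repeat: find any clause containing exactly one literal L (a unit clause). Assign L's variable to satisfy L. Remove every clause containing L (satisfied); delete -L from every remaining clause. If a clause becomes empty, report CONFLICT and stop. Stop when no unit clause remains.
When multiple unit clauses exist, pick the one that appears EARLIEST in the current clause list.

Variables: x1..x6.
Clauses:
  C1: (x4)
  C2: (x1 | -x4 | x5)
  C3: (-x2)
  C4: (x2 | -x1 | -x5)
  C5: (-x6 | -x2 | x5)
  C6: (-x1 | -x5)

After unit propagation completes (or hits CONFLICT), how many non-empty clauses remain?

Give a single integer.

Answer: 3

Derivation:
unit clause [4] forces x4=T; simplify:
  drop -4 from [1, -4, 5] -> [1, 5]
  satisfied 1 clause(s); 5 remain; assigned so far: [4]
unit clause [-2] forces x2=F; simplify:
  drop 2 from [2, -1, -5] -> [-1, -5]
  satisfied 2 clause(s); 3 remain; assigned so far: [2, 4]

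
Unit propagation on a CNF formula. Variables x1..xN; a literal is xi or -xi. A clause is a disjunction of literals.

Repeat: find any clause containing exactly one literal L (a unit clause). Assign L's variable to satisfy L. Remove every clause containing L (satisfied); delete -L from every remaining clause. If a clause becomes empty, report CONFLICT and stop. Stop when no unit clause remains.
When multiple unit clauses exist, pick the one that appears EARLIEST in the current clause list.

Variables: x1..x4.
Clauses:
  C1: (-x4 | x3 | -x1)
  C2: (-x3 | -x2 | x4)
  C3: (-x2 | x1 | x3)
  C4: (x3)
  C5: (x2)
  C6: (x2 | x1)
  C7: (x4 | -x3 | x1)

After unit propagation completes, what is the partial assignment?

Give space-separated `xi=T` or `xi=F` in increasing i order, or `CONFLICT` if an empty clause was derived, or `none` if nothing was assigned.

unit clause [3] forces x3=T; simplify:
  drop -3 from [-3, -2, 4] -> [-2, 4]
  drop -3 from [4, -3, 1] -> [4, 1]
  satisfied 3 clause(s); 4 remain; assigned so far: [3]
unit clause [2] forces x2=T; simplify:
  drop -2 from [-2, 4] -> [4]
  satisfied 2 clause(s); 2 remain; assigned so far: [2, 3]
unit clause [4] forces x4=T; simplify:
  satisfied 2 clause(s); 0 remain; assigned so far: [2, 3, 4]

Answer: x2=T x3=T x4=T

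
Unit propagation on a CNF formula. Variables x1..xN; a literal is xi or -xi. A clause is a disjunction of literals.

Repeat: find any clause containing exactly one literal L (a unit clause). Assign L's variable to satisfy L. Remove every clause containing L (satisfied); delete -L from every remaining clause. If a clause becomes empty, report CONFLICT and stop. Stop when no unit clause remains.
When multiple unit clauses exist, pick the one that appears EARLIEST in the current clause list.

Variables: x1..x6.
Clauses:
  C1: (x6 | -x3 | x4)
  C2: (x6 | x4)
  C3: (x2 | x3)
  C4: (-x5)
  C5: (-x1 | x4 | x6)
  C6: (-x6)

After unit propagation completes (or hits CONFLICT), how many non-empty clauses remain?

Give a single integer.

Answer: 1

Derivation:
unit clause [-5] forces x5=F; simplify:
  satisfied 1 clause(s); 5 remain; assigned so far: [5]
unit clause [-6] forces x6=F; simplify:
  drop 6 from [6, -3, 4] -> [-3, 4]
  drop 6 from [6, 4] -> [4]
  drop 6 from [-1, 4, 6] -> [-1, 4]
  satisfied 1 clause(s); 4 remain; assigned so far: [5, 6]
unit clause [4] forces x4=T; simplify:
  satisfied 3 clause(s); 1 remain; assigned so far: [4, 5, 6]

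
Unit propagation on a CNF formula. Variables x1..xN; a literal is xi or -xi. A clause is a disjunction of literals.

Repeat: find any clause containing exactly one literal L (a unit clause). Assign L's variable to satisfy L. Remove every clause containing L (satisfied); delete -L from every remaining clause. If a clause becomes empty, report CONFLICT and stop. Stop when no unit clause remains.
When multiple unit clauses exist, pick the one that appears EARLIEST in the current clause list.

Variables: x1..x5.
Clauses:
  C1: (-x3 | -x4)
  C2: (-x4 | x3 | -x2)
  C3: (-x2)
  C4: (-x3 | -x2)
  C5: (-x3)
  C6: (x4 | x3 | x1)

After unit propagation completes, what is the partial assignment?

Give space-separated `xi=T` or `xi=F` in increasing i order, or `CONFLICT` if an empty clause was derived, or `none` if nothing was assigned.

unit clause [-2] forces x2=F; simplify:
  satisfied 3 clause(s); 3 remain; assigned so far: [2]
unit clause [-3] forces x3=F; simplify:
  drop 3 from [4, 3, 1] -> [4, 1]
  satisfied 2 clause(s); 1 remain; assigned so far: [2, 3]

Answer: x2=F x3=F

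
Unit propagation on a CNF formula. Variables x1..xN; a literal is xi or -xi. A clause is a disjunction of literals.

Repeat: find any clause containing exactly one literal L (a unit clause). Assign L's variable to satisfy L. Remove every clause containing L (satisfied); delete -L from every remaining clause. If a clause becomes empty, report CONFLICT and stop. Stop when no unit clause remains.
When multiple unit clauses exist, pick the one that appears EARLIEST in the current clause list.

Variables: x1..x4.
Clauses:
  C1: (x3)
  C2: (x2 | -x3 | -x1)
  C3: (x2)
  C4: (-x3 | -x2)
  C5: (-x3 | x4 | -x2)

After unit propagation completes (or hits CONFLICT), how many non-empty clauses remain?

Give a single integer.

Answer: 1

Derivation:
unit clause [3] forces x3=T; simplify:
  drop -3 from [2, -3, -1] -> [2, -1]
  drop -3 from [-3, -2] -> [-2]
  drop -3 from [-3, 4, -2] -> [4, -2]
  satisfied 1 clause(s); 4 remain; assigned so far: [3]
unit clause [2] forces x2=T; simplify:
  drop -2 from [-2] -> [] (empty!)
  drop -2 from [4, -2] -> [4]
  satisfied 2 clause(s); 2 remain; assigned so far: [2, 3]
CONFLICT (empty clause)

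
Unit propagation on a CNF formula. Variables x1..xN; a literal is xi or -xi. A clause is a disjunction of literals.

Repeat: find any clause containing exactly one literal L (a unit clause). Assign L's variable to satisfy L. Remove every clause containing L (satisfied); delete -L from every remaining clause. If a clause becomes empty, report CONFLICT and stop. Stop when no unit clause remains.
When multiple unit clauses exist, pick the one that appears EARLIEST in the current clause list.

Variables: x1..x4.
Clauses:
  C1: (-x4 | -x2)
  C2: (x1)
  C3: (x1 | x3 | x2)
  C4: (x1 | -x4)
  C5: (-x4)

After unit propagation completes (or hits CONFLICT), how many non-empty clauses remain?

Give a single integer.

Answer: 0

Derivation:
unit clause [1] forces x1=T; simplify:
  satisfied 3 clause(s); 2 remain; assigned so far: [1]
unit clause [-4] forces x4=F; simplify:
  satisfied 2 clause(s); 0 remain; assigned so far: [1, 4]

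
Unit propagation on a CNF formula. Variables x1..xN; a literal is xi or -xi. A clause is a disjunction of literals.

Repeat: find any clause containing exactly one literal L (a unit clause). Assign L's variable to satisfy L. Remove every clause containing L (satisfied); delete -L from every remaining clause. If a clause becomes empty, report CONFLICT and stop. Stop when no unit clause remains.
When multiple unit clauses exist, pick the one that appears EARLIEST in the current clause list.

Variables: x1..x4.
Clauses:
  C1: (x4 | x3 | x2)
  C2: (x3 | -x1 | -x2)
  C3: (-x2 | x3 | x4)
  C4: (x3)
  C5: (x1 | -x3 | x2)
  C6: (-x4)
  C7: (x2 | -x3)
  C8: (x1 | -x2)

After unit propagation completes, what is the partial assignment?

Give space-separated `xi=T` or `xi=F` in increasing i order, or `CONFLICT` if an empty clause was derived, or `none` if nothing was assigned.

unit clause [3] forces x3=T; simplify:
  drop -3 from [1, -3, 2] -> [1, 2]
  drop -3 from [2, -3] -> [2]
  satisfied 4 clause(s); 4 remain; assigned so far: [3]
unit clause [-4] forces x4=F; simplify:
  satisfied 1 clause(s); 3 remain; assigned so far: [3, 4]
unit clause [2] forces x2=T; simplify:
  drop -2 from [1, -2] -> [1]
  satisfied 2 clause(s); 1 remain; assigned so far: [2, 3, 4]
unit clause [1] forces x1=T; simplify:
  satisfied 1 clause(s); 0 remain; assigned so far: [1, 2, 3, 4]

Answer: x1=T x2=T x3=T x4=F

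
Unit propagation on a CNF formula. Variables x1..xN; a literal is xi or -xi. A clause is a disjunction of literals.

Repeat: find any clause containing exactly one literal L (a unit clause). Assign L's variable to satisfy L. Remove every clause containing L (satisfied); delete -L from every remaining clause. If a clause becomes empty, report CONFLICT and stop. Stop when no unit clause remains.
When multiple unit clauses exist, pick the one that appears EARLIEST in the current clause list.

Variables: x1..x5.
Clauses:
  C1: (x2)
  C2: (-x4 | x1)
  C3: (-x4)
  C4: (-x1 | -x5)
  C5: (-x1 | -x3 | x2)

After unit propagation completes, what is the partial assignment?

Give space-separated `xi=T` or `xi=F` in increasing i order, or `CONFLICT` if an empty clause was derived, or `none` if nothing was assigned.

unit clause [2] forces x2=T; simplify:
  satisfied 2 clause(s); 3 remain; assigned so far: [2]
unit clause [-4] forces x4=F; simplify:
  satisfied 2 clause(s); 1 remain; assigned so far: [2, 4]

Answer: x2=T x4=F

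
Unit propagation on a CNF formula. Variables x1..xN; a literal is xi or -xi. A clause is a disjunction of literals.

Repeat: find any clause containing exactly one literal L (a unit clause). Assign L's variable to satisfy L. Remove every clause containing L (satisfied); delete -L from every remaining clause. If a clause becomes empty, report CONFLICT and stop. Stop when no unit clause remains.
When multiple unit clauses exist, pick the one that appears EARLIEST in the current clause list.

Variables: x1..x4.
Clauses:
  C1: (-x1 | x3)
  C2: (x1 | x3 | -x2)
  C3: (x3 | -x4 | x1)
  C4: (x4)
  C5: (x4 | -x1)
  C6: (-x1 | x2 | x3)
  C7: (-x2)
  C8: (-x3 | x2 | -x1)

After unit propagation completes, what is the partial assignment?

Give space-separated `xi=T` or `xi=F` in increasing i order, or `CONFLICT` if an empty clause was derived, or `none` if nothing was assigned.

unit clause [4] forces x4=T; simplify:
  drop -4 from [3, -4, 1] -> [3, 1]
  satisfied 2 clause(s); 6 remain; assigned so far: [4]
unit clause [-2] forces x2=F; simplify:
  drop 2 from [-1, 2, 3] -> [-1, 3]
  drop 2 from [-3, 2, -1] -> [-3, -1]
  satisfied 2 clause(s); 4 remain; assigned so far: [2, 4]

Answer: x2=F x4=T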